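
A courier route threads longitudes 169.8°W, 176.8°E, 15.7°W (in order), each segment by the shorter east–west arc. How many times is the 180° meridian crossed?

2

Leg 1: -169.8° → +176.8°, shortest Δλ = -13.4° (west) — crosses 180°.
Leg 2: +176.8° → -15.7°, shortest Δλ = 167.5° (east) — crosses 180°.
Total crossings: 2.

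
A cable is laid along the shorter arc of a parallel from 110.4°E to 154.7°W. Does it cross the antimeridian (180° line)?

Yes

Naïve |-154.7 − 110.4| = 265.1° > 180°, so the shorter arc goes the other way round — across 180°.
Signed shortest Δλ = ((-154.7 − 110.4 + 180) mod 360) − 180 = 94.9°.
Going east by 94.9° from +110.4° passes through 180° before reaching -154.7°.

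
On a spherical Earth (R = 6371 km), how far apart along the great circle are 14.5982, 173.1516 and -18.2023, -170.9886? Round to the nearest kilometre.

4040 km

Δλ = -170.9886 − 173.1516 = -344.1402°; wrapped into (−180°, 180°]: 15.8598°.
Δφ = -18.2023 − 14.5982 = -32.8005°.
a = sin²(Δφ/2) + cos φ₁ · cos φ₂ · sin²(Δλ/2) = 0.097216.
c = 2·atan2(√a, √(1−a)) = 0.63416 rad → d = 6371·c ≈ 4040.26 km.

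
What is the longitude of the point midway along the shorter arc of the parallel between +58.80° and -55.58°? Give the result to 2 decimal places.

+1.61°

Signed shortest Δλ from +58.80° to -55.58° is -114.38°.
Midpoint longitude = +58.80° + (-114.38°)/2 = +58.80° − 57.19° = +1.61°.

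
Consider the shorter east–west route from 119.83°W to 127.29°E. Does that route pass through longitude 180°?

Naïve |127.29 − -119.83| = 247.12° > 180°, so the shorter arc goes the other way round — across 180°.
Signed shortest Δλ = ((127.29 − -119.83 + 180) mod 360) − 180 = -112.88°.
Going west by 112.88° from -119.83° passes through 180° before reaching +127.29°.

Yes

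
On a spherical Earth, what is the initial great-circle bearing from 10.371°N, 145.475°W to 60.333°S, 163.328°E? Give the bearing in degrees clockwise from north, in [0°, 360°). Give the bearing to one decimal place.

Δλ = 163.328 − -145.475 = 308.803°; wrapped into (−180°, 180°]: -51.197°.
θ = atan2( sin Δλ · cos φ₂ , cos φ₁ · sin φ₂ − sin φ₁ · cos φ₂ · cos Δλ )
  = atan2(-0.38572, -0.91056) = -157.042° → normalised to [0°, 360°): 202.958°.

203.0°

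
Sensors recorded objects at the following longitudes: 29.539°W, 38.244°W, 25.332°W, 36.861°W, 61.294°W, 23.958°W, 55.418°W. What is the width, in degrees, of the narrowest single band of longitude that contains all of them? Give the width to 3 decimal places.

37.336°

Sort the longitudes: -61.294°, -55.418°, -38.244°, -36.861°, -29.539°, -25.332°, -23.958°.
Eastward gaps between consecutive values (wrapping around): 5.876°, 17.174°, 1.383°, 7.322°, 4.207°, 1.374°, 322.664°.
Largest gap = 322.664° ⇒ minimal covering band is its complement: 360° − 322.664° = 37.336°.
Band runs from -61.294° eastward to -23.958°.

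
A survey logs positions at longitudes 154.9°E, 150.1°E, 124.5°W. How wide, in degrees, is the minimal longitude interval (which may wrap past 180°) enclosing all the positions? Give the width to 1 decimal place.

Sort the longitudes: -124.5°, +150.1°, +154.9°.
Eastward gaps between consecutive values (wrapping around): 274.6°, 4.8°, 80.6°.
Largest gap = 274.6° ⇒ minimal covering band is its complement: 360° − 274.6° = 85.4°.
Band runs from +150.1° eastward to -124.5°, crossing the antimeridian.

85.4°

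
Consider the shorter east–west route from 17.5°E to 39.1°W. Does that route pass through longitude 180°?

No

Signed shortest Δλ = ((-39.1 − 17.5 + 180) mod 360) − 180 = -56.6°.
Going west by 56.6° from +17.5° reaches -39.1° without touching 180°.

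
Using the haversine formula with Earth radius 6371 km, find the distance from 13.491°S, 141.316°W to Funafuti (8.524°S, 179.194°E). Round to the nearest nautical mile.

Δλ = 179.194 − -141.316 = 320.510°; wrapped into (−180°, 180°]: -39.490°.
Δφ = -8.524 − -13.491 = 4.967°.
a = sin²(Δφ/2) + cos φ₁ · cos φ₂ · sin²(Δλ/2) = 0.111635.
c = 2·atan2(√a, √(1−a)) = 0.68134 rad → d = 6371·c ≈ 4340.80 km ≈ 2343.85 nmi.

2344 nmi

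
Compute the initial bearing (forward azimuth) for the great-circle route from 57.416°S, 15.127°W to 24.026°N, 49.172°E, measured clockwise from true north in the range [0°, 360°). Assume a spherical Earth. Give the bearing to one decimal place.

Δλ = 49.172 − -15.127 = 64.299°.
θ = atan2( sin Δλ · cos φ₂ , cos φ₁ · sin φ₂ − sin φ₁ · cos φ₂ · cos Δλ )
  = atan2(0.82300, 0.55302) = 56.101° → normalised to [0°, 360°): 56.101°.

56.1°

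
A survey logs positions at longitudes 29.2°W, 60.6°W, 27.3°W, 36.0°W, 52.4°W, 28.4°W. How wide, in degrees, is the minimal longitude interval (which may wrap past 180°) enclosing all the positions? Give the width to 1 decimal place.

Sort the longitudes: -60.6°, -52.4°, -36.0°, -29.2°, -28.4°, -27.3°.
Eastward gaps between consecutive values (wrapping around): 8.2°, 16.4°, 6.8°, 0.8°, 1.1°, 326.7°.
Largest gap = 326.7° ⇒ minimal covering band is its complement: 360° − 326.7° = 33.3°.
Band runs from -60.6° eastward to -27.3°.

33.3°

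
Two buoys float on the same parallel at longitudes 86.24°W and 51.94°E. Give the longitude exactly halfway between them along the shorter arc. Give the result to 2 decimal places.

Signed shortest Δλ from -86.24° to +51.94° is +138.18°.
Midpoint longitude = -86.24° + (+138.18°)/2 = -86.24° + 69.09° = -17.15°.

17.15°W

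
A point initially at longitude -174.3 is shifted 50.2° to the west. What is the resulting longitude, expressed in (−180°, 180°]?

Start at -174.3°; shift −50.2° → -224.5°.
-224.5° lies outside (−180°, 180°]; add 360° → +135.5°.

+135.5°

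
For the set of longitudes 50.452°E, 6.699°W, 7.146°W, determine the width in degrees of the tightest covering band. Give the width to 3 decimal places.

Sort the longitudes: -7.146°, -6.699°, +50.452°.
Eastward gaps between consecutive values (wrapping around): 0.447°, 57.151°, 302.402°.
Largest gap = 302.402° ⇒ minimal covering band is its complement: 360° − 302.402° = 57.598°.
Band runs from -7.146° eastward to +50.452°.

57.598°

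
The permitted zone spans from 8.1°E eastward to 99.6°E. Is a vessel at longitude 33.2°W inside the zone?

Band width going east from +8.1° to +99.6°: ((99.6 − 8.1) mod 360) = 91.5°.
Offset of -33.2° east of the west edge: ((-33.2 − 8.1) mod 360) = 318.7°.
318.7° > 91.5° ⇒ outside.

No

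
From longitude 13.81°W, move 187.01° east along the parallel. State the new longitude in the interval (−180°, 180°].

Start at -13.81°; shift +187.01° → +173.20°.
+173.20° already lies in (−180°, 180°].

173.20°E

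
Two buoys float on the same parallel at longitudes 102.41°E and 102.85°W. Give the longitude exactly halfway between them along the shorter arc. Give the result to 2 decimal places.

179.78°E

Signed shortest Δλ from +102.41° to -102.85° is +154.74°.
Midpoint longitude = +102.41° + (+154.74°)/2 = +102.41° + 77.37° = +179.78°.
(The naïve average (+102.41 + -102.85)/2 = -0.22° is on the wrong side of the globe.)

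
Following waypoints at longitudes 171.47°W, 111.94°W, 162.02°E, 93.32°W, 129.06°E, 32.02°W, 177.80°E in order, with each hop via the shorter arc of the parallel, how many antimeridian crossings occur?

Leg 1: -171.47° → -111.94°, shortest Δλ = 59.53° (east) — does not cross 180°.
Leg 2: -111.94° → +162.02°, shortest Δλ = -86.04° (west) — crosses 180°.
Leg 3: +162.02° → -93.32°, shortest Δλ = 104.66° (east) — crosses 180°.
Leg 4: -93.32° → +129.06°, shortest Δλ = -137.62° (west) — crosses 180°.
Leg 5: +129.06° → -32.02°, shortest Δλ = -161.08° (west) — does not cross 180°.
Leg 6: -32.02° → +177.80°, shortest Δλ = -150.18° (west) — crosses 180°.
Total crossings: 4.

4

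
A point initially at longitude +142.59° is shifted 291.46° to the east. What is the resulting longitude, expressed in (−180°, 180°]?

Start at +142.59°; shift +291.46° → +434.05°.
+434.05° lies outside (−180°, 180°]; subtract 360° → +74.05°.

+74.05°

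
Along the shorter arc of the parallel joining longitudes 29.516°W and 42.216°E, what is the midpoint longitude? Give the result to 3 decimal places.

6.350°E

Signed shortest Δλ from -29.516° to +42.216° is +71.732°.
Midpoint longitude = -29.516° + (+71.732°)/2 = -29.516° + 35.866° = +6.350°.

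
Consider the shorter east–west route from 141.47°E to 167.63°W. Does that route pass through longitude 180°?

Yes

Naïve |-167.63 − 141.47| = 309.1° > 180°, so the shorter arc goes the other way round — across 180°.
Signed shortest Δλ = ((-167.63 − 141.47 + 180) mod 360) − 180 = 50.9°.
Going east by 50.9° from +141.47° passes through 180° before reaching -167.63°.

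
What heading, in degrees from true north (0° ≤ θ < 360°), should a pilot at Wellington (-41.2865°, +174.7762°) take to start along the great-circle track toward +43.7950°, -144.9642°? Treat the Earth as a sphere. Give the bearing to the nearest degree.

28°

Δλ = -144.9642 − 174.7762 = -319.7404°; wrapped into (−180°, 180°]: 40.2596°.
θ = atan2( sin Δλ · cos φ₂ , cos φ₁ · sin φ₂ − sin φ₁ · cos φ₂ · cos Δλ )
  = atan2(0.46648, 0.88350) = 27.834° → normalised to [0°, 360°): 27.834°.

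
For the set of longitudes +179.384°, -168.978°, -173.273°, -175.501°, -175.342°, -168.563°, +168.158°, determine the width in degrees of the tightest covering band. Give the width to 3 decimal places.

23.279°

Sort the longitudes: -175.501°, -175.342°, -173.273°, -168.978°, -168.563°, +168.158°, +179.384°.
Eastward gaps between consecutive values (wrapping around): 0.159°, 2.069°, 4.295°, 0.415°, 336.721°, 11.226°, 5.115°.
Largest gap = 336.721° ⇒ minimal covering band is its complement: 360° − 336.721° = 23.279°.
Band runs from +168.158° eastward to -168.563°, crossing the antimeridian.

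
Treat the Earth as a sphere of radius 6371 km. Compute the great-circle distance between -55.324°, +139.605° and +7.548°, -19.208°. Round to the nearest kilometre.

14382 km

Δλ = -19.208 − 139.605 = -158.813°.
Δφ = 7.548 − -55.324 = 62.872°.
a = sin²(Δφ/2) + cos φ₁ · cos φ₂ · sin²(Δλ/2) = 0.816954.
c = 2·atan2(√a, √(1−a)) = 2.25739 rad → d = 6371·c ≈ 14381.84 km.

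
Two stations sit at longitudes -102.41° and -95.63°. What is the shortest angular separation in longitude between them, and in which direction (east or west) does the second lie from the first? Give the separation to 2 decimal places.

6.78° east

Raw difference: -95.63 − -102.41 = 6.78°.
Normalise into (−180°, 180°]: 6.78° stays 6.78°.
Positive ⇒ the second point lies to the east; separation 6.78°.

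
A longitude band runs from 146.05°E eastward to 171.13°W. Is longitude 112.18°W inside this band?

No

Band width going east from +146.05° to -171.13°: ((-171.13 − 146.05) mod 360) = 42.82°.
Offset of -112.18° east of the west edge: ((-112.18 − 146.05) mod 360) = 101.77°.
101.77° > 42.82° ⇒ outside.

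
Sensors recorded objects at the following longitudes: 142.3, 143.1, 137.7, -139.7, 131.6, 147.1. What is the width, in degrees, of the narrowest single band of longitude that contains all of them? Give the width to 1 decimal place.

88.7°

Sort the longitudes: -139.7°, +131.6°, +137.7°, +142.3°, +143.1°, +147.1°.
Eastward gaps between consecutive values (wrapping around): 271.3°, 6.1°, 4.6°, 0.8°, 4.0°, 73.2°.
Largest gap = 271.3° ⇒ minimal covering band is its complement: 360° − 271.3° = 88.7°.
Band runs from +131.6° eastward to -139.7°, crossing the antimeridian.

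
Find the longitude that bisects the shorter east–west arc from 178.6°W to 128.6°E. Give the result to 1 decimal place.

155.0°E

Signed shortest Δλ from -178.6° to +128.6° is -52.8°.
Midpoint longitude = -178.6° + (-52.8°)/2 = -178.6° − 26.4° = -205.0°.
Normalise into (−180°, 180°]: +155.0°.
(The naïve average (-178.6 + +128.6)/2 = -25.0° is on the wrong side of the globe.)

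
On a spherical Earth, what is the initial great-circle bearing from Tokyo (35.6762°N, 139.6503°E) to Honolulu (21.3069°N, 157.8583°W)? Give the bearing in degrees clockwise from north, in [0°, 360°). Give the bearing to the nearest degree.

Δλ = -157.8583 − 139.6503 = -297.5086°; wrapped into (−180°, 180°]: 62.4914°.
θ = atan2( sin Δλ · cos φ₂ , cos φ₁ · sin φ₂ − sin φ₁ · cos φ₂ · cos Δλ )
  = atan2(0.82632, 0.04421) = 86.937° → normalised to [0°, 360°): 86.937°.

87°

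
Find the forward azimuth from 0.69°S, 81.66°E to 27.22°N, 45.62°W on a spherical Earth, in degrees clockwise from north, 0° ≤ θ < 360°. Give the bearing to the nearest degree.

303°

Δλ = -45.62 − 81.66 = -127.28°.
θ = atan2( sin Δλ · cos φ₂ , cos φ₁ · sin φ₂ − sin φ₁ · cos φ₂ · cos Δλ )
  = atan2(-0.70757, 0.45089) = -57.493° → normalised to [0°, 360°): 302.507°.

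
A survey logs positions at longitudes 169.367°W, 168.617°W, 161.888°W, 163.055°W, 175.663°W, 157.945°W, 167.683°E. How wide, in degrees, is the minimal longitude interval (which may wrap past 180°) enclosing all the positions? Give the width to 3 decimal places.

34.372°

Sort the longitudes: -175.663°, -169.367°, -168.617°, -163.055°, -161.888°, -157.945°, +167.683°.
Eastward gaps between consecutive values (wrapping around): 6.296°, 0.750°, 5.562°, 1.167°, 3.943°, 325.628°, 16.654°.
Largest gap = 325.628° ⇒ minimal covering band is its complement: 360° − 325.628° = 34.372°.
Band runs from +167.683° eastward to -157.945°, crossing the antimeridian.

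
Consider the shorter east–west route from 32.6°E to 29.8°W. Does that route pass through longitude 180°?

Signed shortest Δλ = ((-29.8 − 32.6 + 180) mod 360) − 180 = -62.4°.
Going west by 62.4° from +32.6° reaches -29.8° without touching 180°.

No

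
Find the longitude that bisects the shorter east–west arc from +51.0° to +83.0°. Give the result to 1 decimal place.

Signed shortest Δλ from +51.0° to +83.0° is +32.0°.
Midpoint longitude = +51.0° + (+32.0°)/2 = +51.0° + 16.0° = +67.0°.

+67.0°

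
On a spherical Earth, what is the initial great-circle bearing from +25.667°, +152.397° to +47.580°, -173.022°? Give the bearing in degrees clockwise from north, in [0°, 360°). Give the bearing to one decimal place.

Δλ = -173.022 − 152.397 = -325.419°; wrapped into (−180°, 180°]: 34.581°.
θ = atan2( sin Δλ · cos φ₂ , cos φ₁ · sin φ₂ − sin φ₁ · cos φ₂ · cos Δλ )
  = atan2(0.38286, 0.42482) = 42.026° → normalised to [0°, 360°): 42.026°.

42.0°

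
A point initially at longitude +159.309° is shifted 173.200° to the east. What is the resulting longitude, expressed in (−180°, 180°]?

-27.491°

Start at +159.309°; shift +173.200° → +332.509°.
+332.509° lies outside (−180°, 180°]; subtract 360° → -27.491°.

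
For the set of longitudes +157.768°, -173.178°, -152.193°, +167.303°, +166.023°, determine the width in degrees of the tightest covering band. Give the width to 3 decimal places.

Sort the longitudes: -173.178°, -152.193°, +157.768°, +166.023°, +167.303°.
Eastward gaps between consecutive values (wrapping around): 20.985°, 309.961°, 8.255°, 1.280°, 19.519°.
Largest gap = 309.961° ⇒ minimal covering band is its complement: 360° − 309.961° = 50.039°.
Band runs from +157.768° eastward to -152.193°, crossing the antimeridian.

50.039°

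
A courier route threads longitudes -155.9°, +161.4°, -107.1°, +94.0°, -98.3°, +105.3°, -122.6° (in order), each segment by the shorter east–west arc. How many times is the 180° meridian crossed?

6

Leg 1: -155.9° → +161.4°, shortest Δλ = -42.7° (west) — crosses 180°.
Leg 2: +161.4° → -107.1°, shortest Δλ = 91.5° (east) — crosses 180°.
Leg 3: -107.1° → +94.0°, shortest Δλ = -158.9° (west) — crosses 180°.
Leg 4: +94.0° → -98.3°, shortest Δλ = 167.7° (east) — crosses 180°.
Leg 5: -98.3° → +105.3°, shortest Δλ = -156.4° (west) — crosses 180°.
Leg 6: +105.3° → -122.6°, shortest Δλ = 132.1° (east) — crosses 180°.
Total crossings: 6.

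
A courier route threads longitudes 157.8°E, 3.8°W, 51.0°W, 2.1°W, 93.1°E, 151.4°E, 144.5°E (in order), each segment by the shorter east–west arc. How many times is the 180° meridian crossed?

0

Leg 1: +157.8° → -3.8°, shortest Δλ = -161.6° (west) — does not cross 180°.
Leg 2: -3.8° → -51.0°, shortest Δλ = -47.2° (west) — does not cross 180°.
Leg 3: -51.0° → -2.1°, shortest Δλ = 48.9° (east) — does not cross 180°.
Leg 4: -2.1° → +93.1°, shortest Δλ = 95.2° (east) — does not cross 180°.
Leg 5: +93.1° → +151.4°, shortest Δλ = 58.3° (east) — does not cross 180°.
Leg 6: +151.4° → +144.5°, shortest Δλ = -6.9° (west) — does not cross 180°.
Total crossings: 0.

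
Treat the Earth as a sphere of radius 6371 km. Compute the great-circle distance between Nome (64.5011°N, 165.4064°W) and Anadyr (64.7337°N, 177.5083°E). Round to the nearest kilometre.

Δλ = 177.5083 − -165.4064 = 342.9147°; wrapped into (−180°, 180°]: -17.0853°.
Δφ = 64.7337 − 64.5011 = 0.2326°.
a = sin²(Δφ/2) + cos φ₁ · cos φ₂ · sin²(Δλ/2) = 0.004059.
c = 2·atan2(√a, √(1−a)) = 0.12750 rad → d = 6371·c ≈ 812.31 km.

812 km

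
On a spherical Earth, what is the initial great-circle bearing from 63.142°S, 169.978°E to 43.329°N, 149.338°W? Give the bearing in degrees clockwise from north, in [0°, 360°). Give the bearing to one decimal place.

Δλ = -149.338 − 169.978 = -319.316°; wrapped into (−180°, 180°]: 40.684°.
θ = atan2( sin Δλ · cos φ₂ , cos φ₁ · sin φ₂ − sin φ₁ · cos φ₂ · cos Δλ )
  = atan2(0.47420, 0.80212) = 30.591° → normalised to [0°, 360°): 30.591°.

30.6°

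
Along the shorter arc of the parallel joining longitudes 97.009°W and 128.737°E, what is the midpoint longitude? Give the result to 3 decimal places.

Signed shortest Δλ from -97.009° to +128.737° is -134.254°.
Midpoint longitude = -97.009° + (-134.254°)/2 = -97.009° − 67.127° = -164.136°.
(The naïve average (-97.009 + +128.737)/2 = 15.864° is on the wrong side of the globe.)

164.136°W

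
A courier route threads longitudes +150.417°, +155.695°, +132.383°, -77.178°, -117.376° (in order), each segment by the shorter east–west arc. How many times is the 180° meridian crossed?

Leg 1: +150.417° → +155.695°, shortest Δλ = 5.278° (east) — does not cross 180°.
Leg 2: +155.695° → +132.383°, shortest Δλ = -23.312° (west) — does not cross 180°.
Leg 3: +132.383° → -77.178°, shortest Δλ = 150.439° (east) — crosses 180°.
Leg 4: -77.178° → -117.376°, shortest Δλ = -40.198° (west) — does not cross 180°.
Total crossings: 1.

1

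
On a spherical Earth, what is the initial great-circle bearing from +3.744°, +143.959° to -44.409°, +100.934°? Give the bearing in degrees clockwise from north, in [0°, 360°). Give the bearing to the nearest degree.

Δλ = 100.934 − 143.959 = -43.025°.
θ = atan2( sin Δλ · cos φ₂ , cos φ₁ · sin φ₂ − sin φ₁ · cos φ₂ · cos Δλ )
  = atan2(-0.48742, -0.73238) = -146.355° → normalised to [0°, 360°): 213.645°.

214°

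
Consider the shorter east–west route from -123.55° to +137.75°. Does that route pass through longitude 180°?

Yes

Naïve |137.75 − -123.55| = 261.3° > 180°, so the shorter arc goes the other way round — across 180°.
Signed shortest Δλ = ((137.75 − -123.55 + 180) mod 360) − 180 = -98.7°.
Going west by 98.7° from -123.55° passes through 180° before reaching +137.75°.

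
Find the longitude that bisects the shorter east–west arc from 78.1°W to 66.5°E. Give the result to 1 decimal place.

Signed shortest Δλ from -78.1° to +66.5° is +144.6°.
Midpoint longitude = -78.1° + (+144.6°)/2 = -78.1° + 72.3° = -5.8°.

5.8°W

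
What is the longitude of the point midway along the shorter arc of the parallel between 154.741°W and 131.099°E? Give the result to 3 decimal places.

168.179°E

Signed shortest Δλ from -154.741° to +131.099° is -74.160°.
Midpoint longitude = -154.741° + (-74.160°)/2 = -154.741° − 37.080° = -191.821°.
Normalise into (−180°, 180°]: +168.179°.
(The naïve average (-154.741 + +131.099)/2 = -11.821° is on the wrong side of the globe.)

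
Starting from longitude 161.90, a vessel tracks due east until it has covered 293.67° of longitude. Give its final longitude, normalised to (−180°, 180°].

+95.57°

Start at +161.90°; shift +293.67° → +455.57°.
+455.57° lies outside (−180°, 180°]; subtract 360° → +95.57°.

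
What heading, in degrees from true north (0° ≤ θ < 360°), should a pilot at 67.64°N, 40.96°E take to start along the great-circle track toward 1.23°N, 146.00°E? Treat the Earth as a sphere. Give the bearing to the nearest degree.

76°

Δλ = 146.00 − 40.96 = 105.04°.
θ = atan2( sin Δλ · cos φ₂ , cos φ₁ · sin φ₂ − sin φ₁ · cos φ₂ · cos Δλ )
  = atan2(0.96552, 0.24809) = 75.589° → normalised to [0°, 360°): 75.589°.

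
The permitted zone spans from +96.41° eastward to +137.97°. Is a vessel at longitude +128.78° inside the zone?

Band width going east from +96.41° to +137.97°: ((137.97 − 96.41) mod 360) = 41.56°.
Offset of +128.78° east of the west edge: ((128.78 − 96.41) mod 360) = 32.37°.
32.37° ≤ 41.56° ⇒ inside.

Yes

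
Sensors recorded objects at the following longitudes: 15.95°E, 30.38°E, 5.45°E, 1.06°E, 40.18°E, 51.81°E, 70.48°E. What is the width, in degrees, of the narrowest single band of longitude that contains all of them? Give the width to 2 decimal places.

69.42°

Sort the longitudes: +1.06°, +5.45°, +15.95°, +30.38°, +40.18°, +51.81°, +70.48°.
Eastward gaps between consecutive values (wrapping around): 4.39°, 10.50°, 14.43°, 9.80°, 11.63°, 18.67°, 290.58°.
Largest gap = 290.58° ⇒ minimal covering band is its complement: 360° − 290.58° = 69.42°.
Band runs from +1.06° eastward to +70.48°.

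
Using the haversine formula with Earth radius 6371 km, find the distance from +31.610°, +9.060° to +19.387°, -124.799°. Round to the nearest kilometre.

12509 km

Δλ = -124.799 − 9.060 = -133.859°.
Δφ = 19.387 − 31.610 = -12.223°.
a = sin²(Δφ/2) + cos φ₁ · cos φ₂ · sin²(Δλ/2) = 0.691321.
c = 2·atan2(√a, √(1−a)) = 1.96345 rad → d = 6371·c ≈ 12509.15 km.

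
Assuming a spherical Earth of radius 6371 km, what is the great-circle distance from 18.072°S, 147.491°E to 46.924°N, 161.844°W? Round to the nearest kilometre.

Δλ = -161.844 − 147.491 = -309.335°; wrapped into (−180°, 180°]: 50.665°.
Δφ = 46.924 − -18.072 = 64.996°.
a = sin²(Δφ/2) + cos φ₁ · cos φ₂ · sin²(Δλ/2) = 0.407524.
c = 2·atan2(√a, √(1−a)) = 1.38477 rad → d = 6371·c ≈ 8822.39 km.

8822 km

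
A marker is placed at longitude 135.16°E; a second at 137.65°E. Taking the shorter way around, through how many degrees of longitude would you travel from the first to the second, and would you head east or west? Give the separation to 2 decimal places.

Raw difference: 137.65 − 135.16 = 2.49°.
Normalise into (−180°, 180°]: 2.49° stays 2.49°.
Positive ⇒ the second point lies to the east; separation 2.49°.

2.49° east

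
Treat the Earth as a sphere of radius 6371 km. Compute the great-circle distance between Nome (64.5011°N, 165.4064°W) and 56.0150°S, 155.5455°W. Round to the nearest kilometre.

13427 km

Δλ = -155.5455 − -165.4064 = 9.8609°.
Δφ = -56.0150 − 64.5011 = -120.5161°.
a = sin²(Δφ/2) + cos φ₁ · cos φ₂ · sin²(Δλ/2) = 0.755668.
c = 2·atan2(√a, √(1−a)) = 2.10753 rad → d = 6371·c ≈ 13427.10 km.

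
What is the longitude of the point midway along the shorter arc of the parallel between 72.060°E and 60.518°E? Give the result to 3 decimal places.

66.289°E

Signed shortest Δλ from +72.060° to +60.518° is -11.542°.
Midpoint longitude = +72.060° + (-11.542°)/2 = +72.060° − 5.771° = +66.289°.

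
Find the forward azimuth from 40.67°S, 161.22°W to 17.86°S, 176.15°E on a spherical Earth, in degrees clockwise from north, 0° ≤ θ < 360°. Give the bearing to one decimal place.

312.9°

Δλ = 176.15 − -161.22 = 337.37°; wrapped into (−180°, 180°]: -22.63°.
θ = atan2( sin Δλ · cos φ₂ , cos φ₁ · sin φ₂ − sin φ₁ · cos φ₂ · cos Δλ )
  = atan2(-0.36624, 0.33992) = -47.134° → normalised to [0°, 360°): 312.866°.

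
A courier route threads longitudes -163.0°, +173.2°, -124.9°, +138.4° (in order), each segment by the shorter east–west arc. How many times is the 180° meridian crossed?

3

Leg 1: -163.0° → +173.2°, shortest Δλ = -23.8° (west) — crosses 180°.
Leg 2: +173.2° → -124.9°, shortest Δλ = 61.9° (east) — crosses 180°.
Leg 3: -124.9° → +138.4°, shortest Δλ = -96.7° (west) — crosses 180°.
Total crossings: 3.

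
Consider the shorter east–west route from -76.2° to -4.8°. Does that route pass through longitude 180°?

No

Signed shortest Δλ = ((-4.8 − -76.2 + 180) mod 360) − 180 = 71.4°.
Going east by 71.4° from -76.2° reaches -4.8° without touching 180°.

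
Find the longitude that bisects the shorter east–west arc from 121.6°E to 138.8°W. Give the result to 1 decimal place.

Signed shortest Δλ from +121.6° to -138.8° is +99.6°.
Midpoint longitude = +121.6° + (+99.6°)/2 = +121.6° + 49.8° = +171.4°.
(The naïve average (+121.6 + -138.8)/2 = -8.6° is on the wrong side of the globe.)

171.4°E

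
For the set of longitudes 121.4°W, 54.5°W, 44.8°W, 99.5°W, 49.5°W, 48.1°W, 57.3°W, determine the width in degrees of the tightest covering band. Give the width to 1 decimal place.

76.6°

Sort the longitudes: -121.4°, -99.5°, -57.3°, -54.5°, -49.5°, -48.1°, -44.8°.
Eastward gaps between consecutive values (wrapping around): 21.9°, 42.2°, 2.8°, 5.0°, 1.4°, 3.3°, 283.4°.
Largest gap = 283.4° ⇒ minimal covering band is its complement: 360° − 283.4° = 76.6°.
Band runs from -121.4° eastward to -44.8°.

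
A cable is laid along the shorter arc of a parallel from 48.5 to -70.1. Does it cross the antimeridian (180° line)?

Signed shortest Δλ = ((-70.1 − 48.5 + 180) mod 360) − 180 = -118.6°.
Going west by 118.6° from +48.5° reaches -70.1° without touching 180°.

No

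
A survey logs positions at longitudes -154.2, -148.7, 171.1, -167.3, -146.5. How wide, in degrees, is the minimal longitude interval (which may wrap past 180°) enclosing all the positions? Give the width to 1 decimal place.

Sort the longitudes: -167.3°, -154.2°, -148.7°, -146.5°, +171.1°.
Eastward gaps between consecutive values (wrapping around): 13.1°, 5.5°, 2.2°, 317.6°, 21.6°.
Largest gap = 317.6° ⇒ minimal covering band is its complement: 360° − 317.6° = 42.4°.
Band runs from +171.1° eastward to -146.5°, crossing the antimeridian.

42.4°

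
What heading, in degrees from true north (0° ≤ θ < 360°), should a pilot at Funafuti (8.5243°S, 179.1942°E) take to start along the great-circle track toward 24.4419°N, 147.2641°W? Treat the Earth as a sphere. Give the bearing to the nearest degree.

44°

Δλ = -147.2641 − 179.1942 = -326.4583°; wrapped into (−180°, 180°]: 33.5417°.
θ = atan2( sin Δλ · cos φ₂ , cos φ₁ · sin φ₂ − sin φ₁ · cos φ₂ · cos Δλ )
  = atan2(0.50303, 0.52167) = 43.957° → normalised to [0°, 360°): 43.957°.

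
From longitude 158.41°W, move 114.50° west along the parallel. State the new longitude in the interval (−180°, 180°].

Start at -158.41°; shift −114.50° → -272.91°.
-272.91° lies outside (−180°, 180°]; add 360° → +87.09°.

87.09°E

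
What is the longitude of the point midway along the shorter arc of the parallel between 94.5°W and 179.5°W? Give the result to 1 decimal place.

137.0°W

Signed shortest Δλ from -94.5° to -179.5° is -85.0°.
Midpoint longitude = -94.5° + (-85.0°)/2 = -94.5° − 42.5° = -137.0°.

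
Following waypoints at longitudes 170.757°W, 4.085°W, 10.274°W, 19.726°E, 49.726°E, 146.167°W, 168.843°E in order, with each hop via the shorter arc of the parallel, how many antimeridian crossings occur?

Leg 1: -170.757° → -4.085°, shortest Δλ = 166.672° (east) — does not cross 180°.
Leg 2: -4.085° → -10.274°, shortest Δλ = -6.189° (west) — does not cross 180°.
Leg 3: -10.274° → +19.726°, shortest Δλ = 30.0° (east) — does not cross 180°.
Leg 4: +19.726° → +49.726°, shortest Δλ = 30.0° (east) — does not cross 180°.
Leg 5: +49.726° → -146.167°, shortest Δλ = 164.107° (east) — crosses 180°.
Leg 6: -146.167° → +168.843°, shortest Δλ = -44.99° (west) — crosses 180°.
Total crossings: 2.

2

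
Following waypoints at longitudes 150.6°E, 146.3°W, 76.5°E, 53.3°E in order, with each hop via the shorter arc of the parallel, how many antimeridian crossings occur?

2

Leg 1: +150.6° → -146.3°, shortest Δλ = 63.1° (east) — crosses 180°.
Leg 2: -146.3° → +76.5°, shortest Δλ = -137.2° (west) — crosses 180°.
Leg 3: +76.5° → +53.3°, shortest Δλ = -23.2° (west) — does not cross 180°.
Total crossings: 2.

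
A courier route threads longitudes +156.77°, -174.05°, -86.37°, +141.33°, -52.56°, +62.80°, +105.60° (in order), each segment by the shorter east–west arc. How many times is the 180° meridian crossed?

Leg 1: +156.77° → -174.05°, shortest Δλ = 29.18° (east) — crosses 180°.
Leg 2: -174.05° → -86.37°, shortest Δλ = 87.68° (east) — does not cross 180°.
Leg 3: -86.37° → +141.33°, shortest Δλ = -132.3° (west) — crosses 180°.
Leg 4: +141.33° → -52.56°, shortest Δλ = 166.11° (east) — crosses 180°.
Leg 5: -52.56° → +62.80°, shortest Δλ = 115.36° (east) — does not cross 180°.
Leg 6: +62.80° → +105.60°, shortest Δλ = 42.8° (east) — does not cross 180°.
Total crossings: 3.

3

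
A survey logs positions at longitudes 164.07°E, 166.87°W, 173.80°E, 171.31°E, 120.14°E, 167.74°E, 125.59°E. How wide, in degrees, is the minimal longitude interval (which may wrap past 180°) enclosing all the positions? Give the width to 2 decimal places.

Sort the longitudes: -166.87°, +120.14°, +125.59°, +164.07°, +167.74°, +171.31°, +173.80°.
Eastward gaps between consecutive values (wrapping around): 287.01°, 5.45°, 38.48°, 3.67°, 3.57°, 2.49°, 19.33°.
Largest gap = 287.01° ⇒ minimal covering band is its complement: 360° − 287.01° = 72.99°.
Band runs from +120.14° eastward to -166.87°, crossing the antimeridian.

72.99°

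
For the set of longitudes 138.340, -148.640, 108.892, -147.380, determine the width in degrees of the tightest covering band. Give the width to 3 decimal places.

103.728°

Sort the longitudes: -148.640°, -147.380°, +108.892°, +138.340°.
Eastward gaps between consecutive values (wrapping around): 1.260°, 256.272°, 29.448°, 73.020°.
Largest gap = 256.272° ⇒ minimal covering band is its complement: 360° − 256.272° = 103.728°.
Band runs from +108.892° eastward to -147.380°, crossing the antimeridian.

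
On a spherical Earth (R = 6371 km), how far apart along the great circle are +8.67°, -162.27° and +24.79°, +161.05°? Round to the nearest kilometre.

Δλ = 161.05 − -162.27 = 323.32°; wrapped into (−180°, 180°]: -36.68°.
Δφ = 24.79 − 8.67 = 16.12°.
a = sin²(Δφ/2) + cos φ₁ · cos φ₂ · sin²(Δλ/2) = 0.108516.
c = 2·atan2(√a, √(1−a)) = 0.67137 rad → d = 6371·c ≈ 4277.32 km.

4277 km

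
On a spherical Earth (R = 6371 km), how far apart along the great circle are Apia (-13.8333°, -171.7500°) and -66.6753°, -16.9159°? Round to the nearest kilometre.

Δλ = -16.9159 − -171.7500 = 154.8341°.
Δφ = -66.6753 − -13.8333 = -52.8420°.
a = sin²(Δφ/2) + cos φ₁ · cos φ₂ · sin²(Δλ/2) = 0.564203.
c = 2·atan2(√a, √(1−a)) = 1.69956 rad → d = 6371·c ≈ 10827.89 km.

10828 km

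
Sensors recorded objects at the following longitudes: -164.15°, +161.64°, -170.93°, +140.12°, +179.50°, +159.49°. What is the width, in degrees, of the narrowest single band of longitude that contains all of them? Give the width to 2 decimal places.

55.73°

Sort the longitudes: -170.93°, -164.15°, +140.12°, +159.49°, +161.64°, +179.50°.
Eastward gaps between consecutive values (wrapping around): 6.78°, 304.27°, 19.37°, 2.15°, 17.86°, 9.57°.
Largest gap = 304.27° ⇒ minimal covering band is its complement: 360° − 304.27° = 55.73°.
Band runs from +140.12° eastward to -164.15°, crossing the antimeridian.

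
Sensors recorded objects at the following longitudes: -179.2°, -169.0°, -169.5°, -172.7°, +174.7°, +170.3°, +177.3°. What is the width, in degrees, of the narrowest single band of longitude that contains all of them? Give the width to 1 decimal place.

Sort the longitudes: -179.2°, -172.7°, -169.5°, -169.0°, +170.3°, +174.7°, +177.3°.
Eastward gaps between consecutive values (wrapping around): 6.5°, 3.2°, 0.5°, 339.3°, 4.4°, 2.6°, 3.5°.
Largest gap = 339.3° ⇒ minimal covering band is its complement: 360° − 339.3° = 20.7°.
Band runs from +170.3° eastward to -169.0°, crossing the antimeridian.

20.7°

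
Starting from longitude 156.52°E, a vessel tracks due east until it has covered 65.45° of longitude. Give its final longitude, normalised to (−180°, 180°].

138.03°W

Start at +156.52°; shift +65.45° → +221.97°.
+221.97° lies outside (−180°, 180°]; subtract 360° → -138.03°.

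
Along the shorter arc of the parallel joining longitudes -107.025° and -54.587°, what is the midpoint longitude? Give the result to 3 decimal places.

-80.806°

Signed shortest Δλ from -107.025° to -54.587° is +52.438°.
Midpoint longitude = -107.025° + (+52.438°)/2 = -107.025° + 26.219° = -80.806°.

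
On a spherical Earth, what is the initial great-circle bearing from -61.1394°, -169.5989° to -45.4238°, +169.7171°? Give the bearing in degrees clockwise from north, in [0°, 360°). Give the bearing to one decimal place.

Δλ = 169.7171 − -169.5989 = 339.3160°; wrapped into (−180°, 180°]: -20.6840°.
θ = atan2( sin Δλ · cos φ₂ , cos φ₁ · sin φ₂ − sin φ₁ · cos φ₂ · cos Δλ )
  = atan2(-0.24791, 0.23124) = -46.992° → normalised to [0°, 360°): 313.008°.

313.0°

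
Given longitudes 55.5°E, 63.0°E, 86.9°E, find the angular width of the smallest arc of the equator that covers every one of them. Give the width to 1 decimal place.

Sort the longitudes: +55.5°, +63.0°, +86.9°.
Eastward gaps between consecutive values (wrapping around): 7.5°, 23.9°, 328.6°.
Largest gap = 328.6° ⇒ minimal covering band is its complement: 360° − 328.6° = 31.4°.
Band runs from +55.5° eastward to +86.9°.

31.4°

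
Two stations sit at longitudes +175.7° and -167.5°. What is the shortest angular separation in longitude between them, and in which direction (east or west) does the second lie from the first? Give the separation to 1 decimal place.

16.8° east

Raw difference: -167.5 − 175.7 = -343.2°.
Normalise into (−180°, 180°]: -343.2° + 360° = 16.8°.
Positive ⇒ the second point lies to the east; separation 16.8°.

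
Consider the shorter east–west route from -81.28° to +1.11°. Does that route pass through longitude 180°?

Signed shortest Δλ = ((1.11 − -81.28 + 180) mod 360) − 180 = 82.39°.
Going east by 82.39° from -81.28° reaches +1.11° without touching 180°.

No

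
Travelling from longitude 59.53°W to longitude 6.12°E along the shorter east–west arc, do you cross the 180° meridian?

No

Signed shortest Δλ = ((6.12 − -59.53 + 180) mod 360) − 180 = 65.65°.
Going east by 65.65° from -59.53° reaches +6.12° without touching 180°.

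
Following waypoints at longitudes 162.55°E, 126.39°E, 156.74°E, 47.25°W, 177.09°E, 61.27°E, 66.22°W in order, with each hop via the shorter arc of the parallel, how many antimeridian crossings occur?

2

Leg 1: +162.55° → +126.39°, shortest Δλ = -36.16° (west) — does not cross 180°.
Leg 2: +126.39° → +156.74°, shortest Δλ = 30.35° (east) — does not cross 180°.
Leg 3: +156.74° → -47.25°, shortest Δλ = 156.01° (east) — crosses 180°.
Leg 4: -47.25° → +177.09°, shortest Δλ = -135.66° (west) — crosses 180°.
Leg 5: +177.09° → +61.27°, shortest Δλ = -115.82° (west) — does not cross 180°.
Leg 6: +61.27° → -66.22°, shortest Δλ = -127.49° (west) — does not cross 180°.
Total crossings: 2.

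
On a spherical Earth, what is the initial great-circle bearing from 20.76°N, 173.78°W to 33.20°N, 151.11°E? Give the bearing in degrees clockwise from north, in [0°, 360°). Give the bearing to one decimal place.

Δλ = 151.11 − -173.78 = 324.89°; wrapped into (−180°, 180°]: -35.11°.
θ = atan2( sin Δλ · cos φ₂ , cos φ₁ · sin φ₂ − sin φ₁ · cos φ₂ · cos Δλ )
  = atan2(-0.48126, 0.26938) = -60.762° → normalised to [0°, 360°): 299.238°.

299.2°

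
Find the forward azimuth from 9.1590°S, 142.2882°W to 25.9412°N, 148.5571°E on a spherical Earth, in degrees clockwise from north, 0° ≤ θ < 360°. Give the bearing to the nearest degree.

300°

Δλ = 148.5571 − -142.2882 = 290.8453°; wrapped into (−180°, 180°]: -69.1547°.
θ = atan2( sin Δλ · cos φ₂ , cos φ₁ · sin φ₂ − sin φ₁ · cos φ₂ · cos Δλ )
  = atan2(-0.84038, 0.48281) = -60.122° → normalised to [0°, 360°): 299.878°.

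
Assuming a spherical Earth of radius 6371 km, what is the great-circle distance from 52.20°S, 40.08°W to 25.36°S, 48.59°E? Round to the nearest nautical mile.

4169 nmi

Δλ = 48.59 − -40.08 = 88.67°.
Δφ = -25.36 − -52.20 = 26.84°.
a = sin²(Δφ/2) + cos φ₁ · cos φ₂ · sin²(Δλ/2) = 0.324359.
c = 2·atan2(√a, √(1−a)) = 1.21186 rad → d = 6371·c ≈ 7720.74 km ≈ 4168.86 nmi.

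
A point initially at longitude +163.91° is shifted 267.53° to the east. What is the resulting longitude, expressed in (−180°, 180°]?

Start at +163.91°; shift +267.53° → +431.44°.
+431.44° lies outside (−180°, 180°]; subtract 360° → +71.44°.

+71.44°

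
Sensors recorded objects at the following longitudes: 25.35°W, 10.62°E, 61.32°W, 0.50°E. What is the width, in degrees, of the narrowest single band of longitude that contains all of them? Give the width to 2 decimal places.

71.94°

Sort the longitudes: -61.32°, -25.35°, +0.50°, +10.62°.
Eastward gaps between consecutive values (wrapping around): 35.97°, 25.85°, 10.12°, 288.06°.
Largest gap = 288.06° ⇒ minimal covering band is its complement: 360° − 288.06° = 71.94°.
Band runs from -61.32° eastward to +10.62°.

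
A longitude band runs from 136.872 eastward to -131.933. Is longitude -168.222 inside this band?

Band width going east from +136.872° to -131.933°: ((-131.933 − 136.872) mod 360) = 91.195°.
Offset of -168.222° east of the west edge: ((-168.222 − 136.872) mod 360) = 54.906°.
54.906° ≤ 91.195° ⇒ inside.

Yes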